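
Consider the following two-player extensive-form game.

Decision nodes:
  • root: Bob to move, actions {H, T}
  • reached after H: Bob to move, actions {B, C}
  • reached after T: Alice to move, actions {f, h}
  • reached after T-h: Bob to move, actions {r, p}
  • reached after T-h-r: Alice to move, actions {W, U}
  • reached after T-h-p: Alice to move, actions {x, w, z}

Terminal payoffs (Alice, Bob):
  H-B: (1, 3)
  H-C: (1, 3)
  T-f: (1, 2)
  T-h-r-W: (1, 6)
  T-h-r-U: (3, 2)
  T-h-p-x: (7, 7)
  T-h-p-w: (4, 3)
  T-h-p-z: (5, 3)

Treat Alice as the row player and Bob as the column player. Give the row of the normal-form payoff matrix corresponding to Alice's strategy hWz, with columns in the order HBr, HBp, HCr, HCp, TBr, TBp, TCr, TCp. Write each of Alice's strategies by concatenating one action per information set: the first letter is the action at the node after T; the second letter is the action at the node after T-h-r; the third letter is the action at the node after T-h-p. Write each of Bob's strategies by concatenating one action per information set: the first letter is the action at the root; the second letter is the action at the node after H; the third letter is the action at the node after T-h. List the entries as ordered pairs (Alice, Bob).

(1,3) (1,3) (1,3) (1,3) (1,6) (5,3) (1,6) (5,3)

vs HBr: Bob plays H → Bob plays B at [H] → (1, 3)
vs HBp: Bob plays H → Bob plays B at [H] → (1, 3)
vs HCr: Bob plays H → Bob plays C at [H] → (1, 3)
vs HCp: Bob plays H → Bob plays C at [H] → (1, 3)
vs TBr: Bob plays T → Alice plays h at [T] → Bob plays r at [T-h] → Alice plays W at [T-h-r] → (1, 6)
vs TBp: Bob plays T → Alice plays h at [T] → Bob plays p at [T-h] → Alice plays z at [T-h-p] → (5, 3)
vs TCr: Bob plays T → Alice plays h at [T] → Bob plays r at [T-h] → Alice plays W at [T-h-r] → (1, 6)
vs TCp: Bob plays T → Alice plays h at [T] → Bob plays p at [T-h] → Alice plays z at [T-h-p] → (5, 3)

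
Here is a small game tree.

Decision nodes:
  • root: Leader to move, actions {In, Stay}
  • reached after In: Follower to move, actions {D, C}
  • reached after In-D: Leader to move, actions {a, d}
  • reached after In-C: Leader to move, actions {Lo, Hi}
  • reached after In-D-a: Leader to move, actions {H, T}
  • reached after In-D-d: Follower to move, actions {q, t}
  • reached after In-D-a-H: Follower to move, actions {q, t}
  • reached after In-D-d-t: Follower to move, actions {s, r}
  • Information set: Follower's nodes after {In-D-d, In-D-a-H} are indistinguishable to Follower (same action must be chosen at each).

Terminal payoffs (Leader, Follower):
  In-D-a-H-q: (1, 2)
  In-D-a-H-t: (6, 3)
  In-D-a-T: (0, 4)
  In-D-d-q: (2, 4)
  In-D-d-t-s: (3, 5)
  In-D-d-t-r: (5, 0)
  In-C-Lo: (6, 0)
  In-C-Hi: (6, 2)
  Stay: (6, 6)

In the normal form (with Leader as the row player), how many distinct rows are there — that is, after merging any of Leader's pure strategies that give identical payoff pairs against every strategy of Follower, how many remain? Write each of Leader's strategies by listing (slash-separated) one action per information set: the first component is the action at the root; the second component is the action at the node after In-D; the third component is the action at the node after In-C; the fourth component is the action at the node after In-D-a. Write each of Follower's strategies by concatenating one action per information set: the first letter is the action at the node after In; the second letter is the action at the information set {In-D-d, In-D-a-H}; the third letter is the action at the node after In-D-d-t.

7

Leader has 16 pure strategies: In/a/Lo/H, In/a/Lo/T, In/a/Hi/H, In/a/Hi/T, In/d/Lo/H, In/d/Lo/T, In/d/Hi/H, In/d/Hi/T, Stay/a/Lo/H, Stay/a/Lo/T, Stay/a/Hi/H, Stay/a/Hi/T, Stay/d/Lo/H, Stay/d/Lo/T, Stay/d/Hi/H, Stay/d/Hi/T. Columns: Dqs, Dqr, Dts, Dtr, Cqs, Cqr, Cts, Ctr.
{In/a/Lo/H} → row (1,2) (1,2) (6,3) (6,3) (6,0) (6,0) (6,0) (6,0)
{In/a/Lo/T} → row (0,4) (0,4) (0,4) (0,4) (6,0) (6,0) (6,0) (6,0)
{In/a/Hi/H} → row (1,2) (1,2) (6,3) (6,3) (6,2) (6,2) (6,2) (6,2)
{In/a/Hi/T} → row (0,4) (0,4) (0,4) (0,4) (6,2) (6,2) (6,2) (6,2)
{In/d/Lo/H, In/d/Lo/T} → row (2,4) (2,4) (3,5) (5,0) (6,0) (6,0) (6,0) (6,0)
{In/d/Hi/H, In/d/Hi/T} → row (2,4) (2,4) (3,5) (5,0) (6,2) (6,2) (6,2) (6,2)
{Stay/a/Lo/H, Stay/a/Lo/T, Stay/a/Hi/H, Stay/a/Hi/T, Stay/d/Lo/H, Stay/d/Lo/T, Stay/d/Hi/H, Stay/d/Hi/T} → row (6,6) (6,6) (6,6) (6,6) (6,6) (6,6) (6,6) (6,6)
That's 7 distinct rows out of 16 strategies.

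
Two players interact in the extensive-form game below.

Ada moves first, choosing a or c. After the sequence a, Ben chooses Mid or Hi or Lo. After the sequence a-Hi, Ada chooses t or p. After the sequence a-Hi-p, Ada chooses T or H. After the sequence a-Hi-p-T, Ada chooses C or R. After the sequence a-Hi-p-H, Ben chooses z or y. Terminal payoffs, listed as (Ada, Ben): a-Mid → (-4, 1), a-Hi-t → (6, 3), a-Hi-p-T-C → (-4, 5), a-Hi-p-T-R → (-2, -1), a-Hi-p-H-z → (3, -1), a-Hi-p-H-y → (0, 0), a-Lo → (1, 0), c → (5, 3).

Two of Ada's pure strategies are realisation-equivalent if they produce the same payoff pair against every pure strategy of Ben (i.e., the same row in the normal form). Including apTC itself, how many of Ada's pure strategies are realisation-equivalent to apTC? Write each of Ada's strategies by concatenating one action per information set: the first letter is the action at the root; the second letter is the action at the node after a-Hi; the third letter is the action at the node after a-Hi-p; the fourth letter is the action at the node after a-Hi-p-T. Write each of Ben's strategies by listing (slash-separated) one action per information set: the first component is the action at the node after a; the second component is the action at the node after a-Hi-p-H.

Row for apTC (columns Mid/z, Mid/y, Hi/z, Hi/y, Lo/z, Lo/y): (-4,1) (-4,1) (-4,5) (-4,5) (1,0) (1,0).
Every one of Ada's information sets is on the play path for some reply by Ben when Ada follows apTC.
Changing the action at any of them therefore changes at least one column, so only apTC itself gives this row.

1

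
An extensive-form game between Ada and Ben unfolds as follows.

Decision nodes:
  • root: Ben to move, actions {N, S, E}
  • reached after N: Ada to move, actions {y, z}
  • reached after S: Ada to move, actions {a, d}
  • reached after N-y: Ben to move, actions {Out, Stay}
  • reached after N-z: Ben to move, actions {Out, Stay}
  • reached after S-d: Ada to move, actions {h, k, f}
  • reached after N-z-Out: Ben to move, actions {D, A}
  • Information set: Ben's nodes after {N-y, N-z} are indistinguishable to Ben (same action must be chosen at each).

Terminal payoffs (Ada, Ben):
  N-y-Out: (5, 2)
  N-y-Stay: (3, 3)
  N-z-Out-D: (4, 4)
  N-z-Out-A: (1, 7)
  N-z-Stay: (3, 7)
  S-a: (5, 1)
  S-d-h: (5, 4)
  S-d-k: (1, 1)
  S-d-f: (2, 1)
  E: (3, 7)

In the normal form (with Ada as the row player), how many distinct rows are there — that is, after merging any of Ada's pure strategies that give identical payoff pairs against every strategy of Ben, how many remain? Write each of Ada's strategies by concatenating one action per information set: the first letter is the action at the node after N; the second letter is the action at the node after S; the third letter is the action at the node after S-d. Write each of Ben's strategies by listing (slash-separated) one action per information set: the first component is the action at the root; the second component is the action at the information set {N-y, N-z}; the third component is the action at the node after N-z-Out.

Ada has 12 pure strategies: yah, yak, yaf, ydh, ydk, ydf, zah, zak, zaf, zdh, zdk, zdf. Columns: N/Out/D, N/Out/A, N/Stay/D, N/Stay/A, S/Out/D, S/Out/A, S/Stay/D, S/Stay/A, E/Out/D, E/Out/A, E/Stay/D, E/Stay/A.
{yah, yak, yaf} → row (5,2) (5,2) (3,3) (3,3) (5,1) (5,1) (5,1) (5,1) (3,7) (3,7) (3,7) (3,7)
{ydh} → row (5,2) (5,2) (3,3) (3,3) (5,4) (5,4) (5,4) (5,4) (3,7) (3,7) (3,7) (3,7)
{ydk} → row (5,2) (5,2) (3,3) (3,3) (1,1) (1,1) (1,1) (1,1) (3,7) (3,7) (3,7) (3,7)
{ydf} → row (5,2) (5,2) (3,3) (3,3) (2,1) (2,1) (2,1) (2,1) (3,7) (3,7) (3,7) (3,7)
{zah, zak, zaf} → row (4,4) (1,7) (3,7) (3,7) (5,1) (5,1) (5,1) (5,1) (3,7) (3,7) (3,7) (3,7)
{zdh} → row (4,4) (1,7) (3,7) (3,7) (5,4) (5,4) (5,4) (5,4) (3,7) (3,7) (3,7) (3,7)
{zdk} → row (4,4) (1,7) (3,7) (3,7) (1,1) (1,1) (1,1) (1,1) (3,7) (3,7) (3,7) (3,7)
{zdf} → row (4,4) (1,7) (3,7) (3,7) (2,1) (2,1) (2,1) (2,1) (3,7) (3,7) (3,7) (3,7)
That's 8 distinct rows out of 12 strategies.

8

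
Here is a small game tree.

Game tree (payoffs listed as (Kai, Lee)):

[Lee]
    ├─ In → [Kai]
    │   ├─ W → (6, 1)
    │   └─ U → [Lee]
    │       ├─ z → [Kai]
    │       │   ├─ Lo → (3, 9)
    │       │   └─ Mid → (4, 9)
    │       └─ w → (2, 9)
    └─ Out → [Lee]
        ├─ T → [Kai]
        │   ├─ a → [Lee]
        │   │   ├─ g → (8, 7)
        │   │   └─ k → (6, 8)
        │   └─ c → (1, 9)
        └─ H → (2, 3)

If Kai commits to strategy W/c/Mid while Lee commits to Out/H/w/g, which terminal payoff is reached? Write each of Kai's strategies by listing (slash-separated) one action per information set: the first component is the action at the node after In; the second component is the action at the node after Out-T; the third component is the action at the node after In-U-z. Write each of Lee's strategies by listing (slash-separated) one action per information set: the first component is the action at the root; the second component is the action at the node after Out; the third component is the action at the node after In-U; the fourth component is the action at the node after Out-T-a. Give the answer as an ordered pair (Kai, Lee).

(2, 3)

Trace the play path from the root:
  Lee plays Out
  Lee plays H at [Out]
→ terminal payoff (2, 3).
(Kai's choice at the node after In is never reached on this path, so it doesn't affect the outcome.)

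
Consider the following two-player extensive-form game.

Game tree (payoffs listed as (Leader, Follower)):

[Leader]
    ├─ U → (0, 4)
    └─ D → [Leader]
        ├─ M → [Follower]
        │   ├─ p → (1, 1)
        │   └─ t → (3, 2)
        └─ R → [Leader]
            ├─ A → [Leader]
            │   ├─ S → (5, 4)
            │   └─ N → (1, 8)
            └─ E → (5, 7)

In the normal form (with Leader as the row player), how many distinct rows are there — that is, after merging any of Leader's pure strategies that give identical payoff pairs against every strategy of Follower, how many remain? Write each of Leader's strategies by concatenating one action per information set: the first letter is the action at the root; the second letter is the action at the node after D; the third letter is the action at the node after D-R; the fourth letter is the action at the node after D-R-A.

5

Leader has 16 pure strategies: UMAS, UMAN, UMES, UMEN, URAS, URAN, URES, UREN, DMAS, DMAN, DMES, DMEN, DRAS, DRAN, DRES, DREN. Columns: p, t.
{UMAS, UMAN, UMES, UMEN, URAS, URAN, URES, UREN} → row (0,4) (0,4)
{DMAS, DMAN, DMES, DMEN} → row (1,1) (3,2)
{DRAS} → row (5,4) (5,4)
{DRAN} → row (1,8) (1,8)
{DRES, DREN} → row (5,7) (5,7)
That's 5 distinct rows out of 16 strategies.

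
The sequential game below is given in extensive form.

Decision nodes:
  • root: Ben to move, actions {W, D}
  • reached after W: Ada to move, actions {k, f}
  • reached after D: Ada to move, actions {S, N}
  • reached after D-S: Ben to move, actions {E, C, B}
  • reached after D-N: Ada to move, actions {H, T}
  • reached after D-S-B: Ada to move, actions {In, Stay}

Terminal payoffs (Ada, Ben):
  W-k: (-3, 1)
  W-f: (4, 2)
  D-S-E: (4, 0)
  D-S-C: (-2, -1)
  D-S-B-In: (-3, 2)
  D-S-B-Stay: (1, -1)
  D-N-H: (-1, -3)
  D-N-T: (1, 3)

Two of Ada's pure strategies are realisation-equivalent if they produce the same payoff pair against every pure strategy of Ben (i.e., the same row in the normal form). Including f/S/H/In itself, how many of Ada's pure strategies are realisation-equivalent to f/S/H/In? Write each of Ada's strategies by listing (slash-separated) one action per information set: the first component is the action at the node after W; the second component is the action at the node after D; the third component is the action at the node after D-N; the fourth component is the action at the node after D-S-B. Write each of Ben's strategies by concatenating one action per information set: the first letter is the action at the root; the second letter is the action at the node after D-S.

2

Row for f/S/H/In (columns WE, WC, WB, DE, DC, DB): (4,2) (4,2) (4,2) (4,0) (-2,-1) (-3,2).
Under f/S/H/In, Ada's choice at the node after D-N can never be reached regardless of what Ben does, so varying those choices leaves every outcome unchanged.
Holding the reachable choices fixed and varying the unreachable one freely already gives 2 equivalent strategies.
No other strategy reproduces this row, so those 2 are the full class: f/S/H/In, f/S/T/In.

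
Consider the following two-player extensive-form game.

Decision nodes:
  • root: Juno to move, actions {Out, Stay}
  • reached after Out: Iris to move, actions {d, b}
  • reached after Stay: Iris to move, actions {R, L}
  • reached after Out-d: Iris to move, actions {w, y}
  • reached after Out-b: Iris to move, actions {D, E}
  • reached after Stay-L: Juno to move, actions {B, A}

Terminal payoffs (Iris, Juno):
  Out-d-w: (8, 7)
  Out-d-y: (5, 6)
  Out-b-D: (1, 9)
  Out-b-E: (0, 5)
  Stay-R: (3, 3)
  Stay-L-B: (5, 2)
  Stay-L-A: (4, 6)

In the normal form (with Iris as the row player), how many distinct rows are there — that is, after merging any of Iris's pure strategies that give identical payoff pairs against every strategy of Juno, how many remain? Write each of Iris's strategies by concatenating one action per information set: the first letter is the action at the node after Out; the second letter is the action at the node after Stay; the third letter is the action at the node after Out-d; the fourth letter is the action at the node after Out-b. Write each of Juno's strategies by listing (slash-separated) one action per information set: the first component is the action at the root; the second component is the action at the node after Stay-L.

Iris has 16 pure strategies: dRwD, dRwE, dRyD, dRyE, dLwD, dLwE, dLyD, dLyE, bRwD, bRwE, bRyD, bRyE, bLwD, bLwE, bLyD, bLyE. Columns: Out/B, Out/A, Stay/B, Stay/A.
{dRwD, dRwE} → row (8,7) (8,7) (3,3) (3,3)
{dRyD, dRyE} → row (5,6) (5,6) (3,3) (3,3)
{dLwD, dLwE} → row (8,7) (8,7) (5,2) (4,6)
{dLyD, dLyE} → row (5,6) (5,6) (5,2) (4,6)
{bRwD, bRyD} → row (1,9) (1,9) (3,3) (3,3)
{bRwE, bRyE} → row (0,5) (0,5) (3,3) (3,3)
{bLwD, bLyD} → row (1,9) (1,9) (5,2) (4,6)
{bLwE, bLyE} → row (0,5) (0,5) (5,2) (4,6)
That's 8 distinct rows out of 16 strategies.

8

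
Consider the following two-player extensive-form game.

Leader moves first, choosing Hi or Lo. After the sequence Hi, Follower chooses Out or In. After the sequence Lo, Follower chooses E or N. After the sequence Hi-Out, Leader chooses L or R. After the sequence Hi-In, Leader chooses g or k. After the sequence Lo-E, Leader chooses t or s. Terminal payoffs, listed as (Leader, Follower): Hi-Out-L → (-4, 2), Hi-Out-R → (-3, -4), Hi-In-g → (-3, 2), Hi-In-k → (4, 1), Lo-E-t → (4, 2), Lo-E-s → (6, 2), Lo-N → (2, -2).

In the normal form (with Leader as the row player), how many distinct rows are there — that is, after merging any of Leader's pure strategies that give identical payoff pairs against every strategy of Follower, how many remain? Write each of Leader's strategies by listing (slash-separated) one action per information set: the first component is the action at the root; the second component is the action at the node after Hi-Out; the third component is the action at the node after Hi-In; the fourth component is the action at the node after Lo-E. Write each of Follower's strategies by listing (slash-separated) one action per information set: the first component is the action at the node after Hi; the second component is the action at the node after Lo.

6

Leader has 16 pure strategies: Hi/L/g/t, Hi/L/g/s, Hi/L/k/t, Hi/L/k/s, Hi/R/g/t, Hi/R/g/s, Hi/R/k/t, Hi/R/k/s, Lo/L/g/t, Lo/L/g/s, Lo/L/k/t, Lo/L/k/s, Lo/R/g/t, Lo/R/g/s, Lo/R/k/t, Lo/R/k/s. Columns: Out/E, Out/N, In/E, In/N.
{Hi/L/g/t, Hi/L/g/s} → row (-4,2) (-4,2) (-3,2) (-3,2)
{Hi/L/k/t, Hi/L/k/s} → row (-4,2) (-4,2) (4,1) (4,1)
{Hi/R/g/t, Hi/R/g/s} → row (-3,-4) (-3,-4) (-3,2) (-3,2)
{Hi/R/k/t, Hi/R/k/s} → row (-3,-4) (-3,-4) (4,1) (4,1)
{Lo/L/g/t, Lo/L/k/t, Lo/R/g/t, Lo/R/k/t} → row (4,2) (2,-2) (4,2) (2,-2)
{Lo/L/g/s, Lo/L/k/s, Lo/R/g/s, Lo/R/k/s} → row (6,2) (2,-2) (6,2) (2,-2)
That's 6 distinct rows out of 16 strategies.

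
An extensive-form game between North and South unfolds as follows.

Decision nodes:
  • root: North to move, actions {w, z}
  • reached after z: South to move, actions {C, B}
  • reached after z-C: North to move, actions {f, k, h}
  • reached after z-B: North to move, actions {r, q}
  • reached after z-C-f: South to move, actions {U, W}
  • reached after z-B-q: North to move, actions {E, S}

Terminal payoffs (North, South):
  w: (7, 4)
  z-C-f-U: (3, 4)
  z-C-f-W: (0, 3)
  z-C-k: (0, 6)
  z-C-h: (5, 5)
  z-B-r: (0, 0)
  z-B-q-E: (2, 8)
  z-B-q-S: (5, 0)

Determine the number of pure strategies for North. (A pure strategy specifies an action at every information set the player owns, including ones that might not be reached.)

North owns the root with actions {w, z} — two choices.
North owns the node after z-C with actions {f, k, h} — three choices.
North owns the node after z-B with actions {r, q} — two choices.
North owns the node after z-B-q with actions {E, S} — two choices.
A pure strategy fixes one action at each information set independently, so the count is the product 2 × 3 × 2 × 2 = 24.

24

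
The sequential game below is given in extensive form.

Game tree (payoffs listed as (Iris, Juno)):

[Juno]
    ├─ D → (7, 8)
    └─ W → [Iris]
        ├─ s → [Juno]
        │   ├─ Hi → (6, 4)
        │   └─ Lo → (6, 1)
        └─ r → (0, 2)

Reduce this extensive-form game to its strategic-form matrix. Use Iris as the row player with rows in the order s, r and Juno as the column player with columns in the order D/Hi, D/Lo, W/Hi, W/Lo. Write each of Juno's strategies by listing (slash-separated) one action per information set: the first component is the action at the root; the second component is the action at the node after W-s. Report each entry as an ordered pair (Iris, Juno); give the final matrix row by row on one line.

s: (7,8) (7,8) (6,4) (6,1) | r: (7,8) (7,8) (0,2) (0,2)

         D/Hi     D/Lo     W/Hi     W/Lo
   s    (7,8)    (7,8)    (6,4)    (6,1)
   r    (7,8)    (7,8)    (0,2)    (0,2)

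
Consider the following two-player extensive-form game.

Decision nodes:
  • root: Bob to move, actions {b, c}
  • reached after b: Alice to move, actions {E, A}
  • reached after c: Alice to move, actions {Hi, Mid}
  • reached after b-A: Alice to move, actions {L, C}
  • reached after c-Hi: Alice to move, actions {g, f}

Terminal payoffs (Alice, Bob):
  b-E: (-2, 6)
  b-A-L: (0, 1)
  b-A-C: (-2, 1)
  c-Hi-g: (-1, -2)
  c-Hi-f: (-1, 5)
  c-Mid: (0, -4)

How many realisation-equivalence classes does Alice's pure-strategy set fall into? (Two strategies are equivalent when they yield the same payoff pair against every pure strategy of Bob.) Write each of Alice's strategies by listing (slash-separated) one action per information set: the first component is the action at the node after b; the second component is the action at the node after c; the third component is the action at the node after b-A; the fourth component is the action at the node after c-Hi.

Alice has 16 pure strategies: E/Hi/L/g, E/Hi/L/f, E/Hi/C/g, E/Hi/C/f, E/Mid/L/g, E/Mid/L/f, E/Mid/C/g, E/Mid/C/f, A/Hi/L/g, A/Hi/L/f, A/Hi/C/g, A/Hi/C/f, A/Mid/L/g, A/Mid/L/f, A/Mid/C/g, A/Mid/C/f. Columns: b, c.
{E/Hi/L/g, E/Hi/C/g} → row (-2,6) (-1,-2)
{E/Hi/L/f, E/Hi/C/f} → row (-2,6) (-1,5)
{E/Mid/L/g, E/Mid/L/f, E/Mid/C/g, E/Mid/C/f} → row (-2,6) (0,-4)
{A/Hi/L/g} → row (0,1) (-1,-2)
{A/Hi/L/f} → row (0,1) (-1,5)
{A/Hi/C/g} → row (-2,1) (-1,-2)
{A/Hi/C/f} → row (-2,1) (-1,5)
{A/Mid/L/g, A/Mid/L/f} → row (0,1) (0,-4)
{A/Mid/C/g, A/Mid/C/f} → row (-2,1) (0,-4)
That's 9 distinct rows out of 16 strategies.

9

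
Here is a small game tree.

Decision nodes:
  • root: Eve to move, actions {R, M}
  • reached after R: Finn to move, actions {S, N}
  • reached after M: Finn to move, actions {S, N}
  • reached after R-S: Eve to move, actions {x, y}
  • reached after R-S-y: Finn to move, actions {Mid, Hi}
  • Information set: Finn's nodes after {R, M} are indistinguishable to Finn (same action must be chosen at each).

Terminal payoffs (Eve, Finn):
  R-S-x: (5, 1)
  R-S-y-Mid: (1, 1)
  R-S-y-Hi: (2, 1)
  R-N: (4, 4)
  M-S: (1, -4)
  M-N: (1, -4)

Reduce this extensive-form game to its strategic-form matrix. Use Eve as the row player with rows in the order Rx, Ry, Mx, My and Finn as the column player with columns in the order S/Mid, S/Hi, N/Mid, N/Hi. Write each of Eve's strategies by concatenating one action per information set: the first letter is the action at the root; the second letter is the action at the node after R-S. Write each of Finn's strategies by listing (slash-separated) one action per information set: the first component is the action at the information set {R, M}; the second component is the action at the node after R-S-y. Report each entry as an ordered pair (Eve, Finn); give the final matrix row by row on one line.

        S/Mid     S/Hi    N/Mid     N/Hi
  Rx    (5,1)    (5,1)    (4,4)    (4,4)
  Ry    (1,1)    (2,1)    (4,4)    (4,4)
  Mx   (1,-4)   (1,-4)   (1,-4)   (1,-4)
  My   (1,-4)   (1,-4)   (1,-4)   (1,-4)

Rx: (5,1) (5,1) (4,4) (4,4) | Ry: (1,1) (2,1) (4,4) (4,4) | Mx: (1,-4) (1,-4) (1,-4) (1,-4) | My: (1,-4) (1,-4) (1,-4) (1,-4)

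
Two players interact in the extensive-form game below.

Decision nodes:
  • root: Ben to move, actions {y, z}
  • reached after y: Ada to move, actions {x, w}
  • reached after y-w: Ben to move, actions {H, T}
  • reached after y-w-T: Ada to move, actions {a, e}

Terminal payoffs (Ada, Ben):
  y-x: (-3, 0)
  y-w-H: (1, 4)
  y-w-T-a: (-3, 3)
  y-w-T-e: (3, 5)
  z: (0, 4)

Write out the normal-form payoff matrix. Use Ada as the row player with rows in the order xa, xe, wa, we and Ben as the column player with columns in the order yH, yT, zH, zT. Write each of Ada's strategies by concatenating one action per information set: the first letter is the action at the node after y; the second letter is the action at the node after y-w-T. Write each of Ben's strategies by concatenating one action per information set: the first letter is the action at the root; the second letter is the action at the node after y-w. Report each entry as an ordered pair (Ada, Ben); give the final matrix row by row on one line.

xa: (-3,0) (-3,0) (0,4) (0,4) | xe: (-3,0) (-3,0) (0,4) (0,4) | wa: (1,4) (-3,3) (0,4) (0,4) | we: (1,4) (3,5) (0,4) (0,4)

Row xa: yH→(-3,0), yT→(-3,0), zH→(0,4), zT→(0,4)
Row xe: yH→(-3,0), yT→(-3,0), zH→(0,4), zT→(0,4)
Row wa: yH→(1,4), yT→(-3,3), zH→(0,4), zT→(0,4)
Row we: yH→(1,4), yT→(3,5), zH→(0,4), zT→(0,4)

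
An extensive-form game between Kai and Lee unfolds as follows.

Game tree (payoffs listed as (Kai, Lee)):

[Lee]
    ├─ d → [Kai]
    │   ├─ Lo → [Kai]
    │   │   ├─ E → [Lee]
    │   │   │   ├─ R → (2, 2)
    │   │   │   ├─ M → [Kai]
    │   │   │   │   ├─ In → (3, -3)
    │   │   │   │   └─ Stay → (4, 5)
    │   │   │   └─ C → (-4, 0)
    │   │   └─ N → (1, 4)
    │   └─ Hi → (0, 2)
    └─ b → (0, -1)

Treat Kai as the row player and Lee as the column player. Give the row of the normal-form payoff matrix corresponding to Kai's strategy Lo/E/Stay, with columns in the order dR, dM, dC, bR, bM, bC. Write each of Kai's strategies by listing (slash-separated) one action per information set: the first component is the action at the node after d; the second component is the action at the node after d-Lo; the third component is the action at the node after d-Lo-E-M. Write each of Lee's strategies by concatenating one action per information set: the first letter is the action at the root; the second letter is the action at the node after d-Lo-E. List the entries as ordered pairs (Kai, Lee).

(2,2) (4,5) (-4,0) (0,-1) (0,-1) (0,-1)

vs dR: Lee plays d → Kai plays Lo at [d] → Kai plays E at [d-Lo] → Lee plays R at [d-Lo-E] → (2, 2)
vs dM: Lee plays d → Kai plays Lo at [d] → Kai plays E at [d-Lo] → Lee plays M at [d-Lo-E] → Kai plays Stay at [d-Lo-E-M] → (4, 5)
vs dC: Lee plays d → Kai plays Lo at [d] → Kai plays E at [d-Lo] → Lee plays C at [d-Lo-E] → (-4, 0)
vs bR: Lee plays b → (0, -1)
vs bM: Lee plays b → (0, -1)
vs bC: Lee plays b → (0, -1)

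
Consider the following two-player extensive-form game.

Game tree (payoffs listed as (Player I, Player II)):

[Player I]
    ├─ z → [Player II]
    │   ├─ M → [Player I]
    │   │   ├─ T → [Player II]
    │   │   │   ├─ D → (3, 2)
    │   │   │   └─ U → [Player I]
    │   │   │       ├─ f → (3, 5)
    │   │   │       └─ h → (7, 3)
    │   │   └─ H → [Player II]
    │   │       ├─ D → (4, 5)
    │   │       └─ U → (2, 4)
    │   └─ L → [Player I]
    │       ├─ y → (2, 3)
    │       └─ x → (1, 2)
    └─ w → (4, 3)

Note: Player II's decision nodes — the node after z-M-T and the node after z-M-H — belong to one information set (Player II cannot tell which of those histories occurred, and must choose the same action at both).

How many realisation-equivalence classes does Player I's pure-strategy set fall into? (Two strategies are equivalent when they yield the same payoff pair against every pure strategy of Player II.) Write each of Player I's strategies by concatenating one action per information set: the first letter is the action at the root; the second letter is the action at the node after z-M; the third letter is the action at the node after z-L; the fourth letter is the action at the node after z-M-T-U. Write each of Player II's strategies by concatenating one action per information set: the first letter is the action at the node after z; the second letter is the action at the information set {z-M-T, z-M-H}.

7

Player I has 16 pure strategies: zTyf, zTyh, zTxf, zTxh, zHyf, zHyh, zHxf, zHxh, wTyf, wTyh, wTxf, wTxh, wHyf, wHyh, wHxf, wHxh. Columns: MD, MU, LD, LU.
{zTyf} → row (3,2) (3,5) (2,3) (2,3)
{zTyh} → row (3,2) (7,3) (2,3) (2,3)
{zTxf} → row (3,2) (3,5) (1,2) (1,2)
{zTxh} → row (3,2) (7,3) (1,2) (1,2)
{zHyf, zHyh} → row (4,5) (2,4) (2,3) (2,3)
{zHxf, zHxh} → row (4,5) (2,4) (1,2) (1,2)
{wTyf, wTyh, wTxf, wTxh, wHyf, wHyh, wHxf, wHxh} → row (4,3) (4,3) (4,3) (4,3)
That's 7 distinct rows out of 16 strategies.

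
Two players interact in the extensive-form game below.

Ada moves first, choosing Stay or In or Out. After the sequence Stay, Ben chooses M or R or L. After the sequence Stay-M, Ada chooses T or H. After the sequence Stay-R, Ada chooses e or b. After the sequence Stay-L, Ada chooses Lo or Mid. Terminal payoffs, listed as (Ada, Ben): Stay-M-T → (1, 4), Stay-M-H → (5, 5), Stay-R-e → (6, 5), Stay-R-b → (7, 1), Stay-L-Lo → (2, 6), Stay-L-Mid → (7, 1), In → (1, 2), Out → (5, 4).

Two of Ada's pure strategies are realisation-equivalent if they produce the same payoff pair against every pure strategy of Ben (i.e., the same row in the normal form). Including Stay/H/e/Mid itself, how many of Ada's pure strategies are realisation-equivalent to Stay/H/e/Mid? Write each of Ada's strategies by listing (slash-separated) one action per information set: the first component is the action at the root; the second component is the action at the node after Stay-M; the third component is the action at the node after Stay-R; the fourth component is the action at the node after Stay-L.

Row for Stay/H/e/Mid (columns M, R, L): (5,5) (6,5) (7,1).
Every one of Ada's information sets is on the play path for some reply by Ben when Ada follows Stay/H/e/Mid.
Changing the action at any of them therefore changes at least one column, so only Stay/H/e/Mid itself gives this row.

1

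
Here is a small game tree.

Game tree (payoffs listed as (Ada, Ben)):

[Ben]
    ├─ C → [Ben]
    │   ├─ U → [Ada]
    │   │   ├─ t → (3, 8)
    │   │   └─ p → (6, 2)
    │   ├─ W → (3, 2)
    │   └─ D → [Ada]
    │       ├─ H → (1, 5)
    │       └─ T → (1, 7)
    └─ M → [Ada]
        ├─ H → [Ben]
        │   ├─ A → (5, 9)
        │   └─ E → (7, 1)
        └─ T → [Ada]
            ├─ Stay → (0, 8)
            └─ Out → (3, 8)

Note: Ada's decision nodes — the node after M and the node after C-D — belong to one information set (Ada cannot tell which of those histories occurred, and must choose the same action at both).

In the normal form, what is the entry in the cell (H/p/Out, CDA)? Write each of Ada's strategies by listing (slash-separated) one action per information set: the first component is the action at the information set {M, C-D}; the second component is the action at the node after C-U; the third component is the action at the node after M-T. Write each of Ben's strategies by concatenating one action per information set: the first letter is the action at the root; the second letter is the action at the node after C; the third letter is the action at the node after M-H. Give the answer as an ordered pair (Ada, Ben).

Trace the play path from the root:
  Ben plays C
  Ben plays D at [C]
  Ada plays H at [C-D]
→ terminal payoff (1, 5).
(Ada's choice at the node after C-U is never reached on this path, so it doesn't affect the outcome.)

(1, 5)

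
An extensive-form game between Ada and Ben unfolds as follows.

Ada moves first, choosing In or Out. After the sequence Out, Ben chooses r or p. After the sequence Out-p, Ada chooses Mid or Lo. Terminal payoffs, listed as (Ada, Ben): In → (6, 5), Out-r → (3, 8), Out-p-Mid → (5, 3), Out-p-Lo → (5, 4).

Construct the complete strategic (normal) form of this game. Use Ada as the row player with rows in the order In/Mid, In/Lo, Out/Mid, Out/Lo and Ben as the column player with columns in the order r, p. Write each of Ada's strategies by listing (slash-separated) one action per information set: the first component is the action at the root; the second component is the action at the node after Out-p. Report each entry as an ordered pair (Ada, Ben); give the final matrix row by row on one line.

Row In/Mid: r→(6,5), p→(6,5)
Row In/Lo: r→(6,5), p→(6,5)
Row Out/Mid: r→(3,8), p→(5,3)
Row Out/Lo: r→(3,8), p→(5,4)

In/Mid: (6,5) (6,5) | In/Lo: (6,5) (6,5) | Out/Mid: (3,8) (5,3) | Out/Lo: (3,8) (5,4)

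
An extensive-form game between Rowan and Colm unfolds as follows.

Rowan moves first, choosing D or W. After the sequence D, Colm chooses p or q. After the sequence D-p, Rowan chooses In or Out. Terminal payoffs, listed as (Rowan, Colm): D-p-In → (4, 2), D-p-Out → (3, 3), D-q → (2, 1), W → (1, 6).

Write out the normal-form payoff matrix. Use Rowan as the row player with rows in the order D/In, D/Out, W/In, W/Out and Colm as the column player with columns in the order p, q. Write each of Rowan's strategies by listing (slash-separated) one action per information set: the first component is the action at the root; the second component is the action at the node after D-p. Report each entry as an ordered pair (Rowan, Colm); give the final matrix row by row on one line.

             p        q
 D/In    (4,2)    (2,1)
D/Out    (3,3)    (2,1)
 W/In    (1,6)    (1,6)
W/Out    (1,6)    (1,6)

D/In: (4,2) (2,1) | D/Out: (3,3) (2,1) | W/In: (1,6) (1,6) | W/Out: (1,6) (1,6)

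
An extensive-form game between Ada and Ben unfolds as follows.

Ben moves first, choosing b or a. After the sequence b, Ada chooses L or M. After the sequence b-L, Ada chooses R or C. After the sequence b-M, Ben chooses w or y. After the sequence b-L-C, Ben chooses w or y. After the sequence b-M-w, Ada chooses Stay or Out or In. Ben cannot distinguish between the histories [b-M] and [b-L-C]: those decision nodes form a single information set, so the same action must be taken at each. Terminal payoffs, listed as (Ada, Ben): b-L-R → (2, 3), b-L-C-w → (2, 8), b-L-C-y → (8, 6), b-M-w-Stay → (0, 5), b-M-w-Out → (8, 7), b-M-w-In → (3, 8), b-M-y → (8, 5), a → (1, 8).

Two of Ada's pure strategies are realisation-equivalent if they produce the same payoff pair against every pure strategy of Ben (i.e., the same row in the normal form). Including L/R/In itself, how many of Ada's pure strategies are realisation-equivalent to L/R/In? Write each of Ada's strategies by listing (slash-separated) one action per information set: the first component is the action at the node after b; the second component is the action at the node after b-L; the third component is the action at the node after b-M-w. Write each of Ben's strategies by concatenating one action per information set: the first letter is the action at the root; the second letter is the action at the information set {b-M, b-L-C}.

Row for L/R/In (columns bw, by, aw, ay): (2,3) (2,3) (1,8) (1,8).
Under L/R/In, Ada's choice at the node after b-M-w can never be reached regardless of what Ben does, so varying those choices leaves every outcome unchanged.
Holding the reachable choices fixed and varying the unreachable one freely already gives 3 equivalent strategies.
No other strategy reproduces this row, so those 3 are the full class: L/R/Stay, L/R/Out, L/R/In.

3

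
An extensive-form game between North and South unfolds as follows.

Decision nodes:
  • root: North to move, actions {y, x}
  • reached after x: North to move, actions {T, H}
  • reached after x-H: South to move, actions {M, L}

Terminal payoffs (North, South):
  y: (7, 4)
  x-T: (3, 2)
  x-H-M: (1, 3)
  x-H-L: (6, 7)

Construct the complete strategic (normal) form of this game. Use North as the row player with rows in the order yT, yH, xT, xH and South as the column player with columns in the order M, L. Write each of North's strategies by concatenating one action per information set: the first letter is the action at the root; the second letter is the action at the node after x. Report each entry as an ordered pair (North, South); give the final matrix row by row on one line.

            M        L
  yT    (7,4)    (7,4)
  yH    (7,4)    (7,4)
  xT    (3,2)    (3,2)
  xH    (1,3)    (6,7)

yT: (7,4) (7,4) | yH: (7,4) (7,4) | xT: (3,2) (3,2) | xH: (1,3) (6,7)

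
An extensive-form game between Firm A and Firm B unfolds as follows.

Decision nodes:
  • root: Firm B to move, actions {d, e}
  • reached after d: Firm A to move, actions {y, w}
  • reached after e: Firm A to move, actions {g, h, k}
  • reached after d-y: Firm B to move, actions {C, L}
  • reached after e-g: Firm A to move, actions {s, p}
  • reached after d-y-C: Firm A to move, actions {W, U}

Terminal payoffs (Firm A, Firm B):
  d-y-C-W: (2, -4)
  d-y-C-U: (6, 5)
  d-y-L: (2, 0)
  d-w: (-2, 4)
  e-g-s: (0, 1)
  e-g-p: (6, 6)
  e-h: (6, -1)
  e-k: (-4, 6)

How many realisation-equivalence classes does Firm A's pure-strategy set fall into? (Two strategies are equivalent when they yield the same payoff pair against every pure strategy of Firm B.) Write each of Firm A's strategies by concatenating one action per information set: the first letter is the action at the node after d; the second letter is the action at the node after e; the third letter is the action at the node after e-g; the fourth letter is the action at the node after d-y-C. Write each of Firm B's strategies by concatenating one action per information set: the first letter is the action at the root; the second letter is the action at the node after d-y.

12

Firm A has 24 pure strategies: ygsW, ygsU, ygpW, ygpU, yhsW, yhsU, yhpW, yhpU, yksW, yksU, ykpW, ykpU, wgsW, wgsU, wgpW, wgpU, whsW, whsU, whpW, whpU, wksW, wksU, wkpW, wkpU. Columns: dC, dL, eC, eL.
{ygsW} → row (2,-4) (2,0) (0,1) (0,1)
{ygsU} → row (6,5) (2,0) (0,1) (0,1)
{ygpW} → row (2,-4) (2,0) (6,6) (6,6)
{ygpU} → row (6,5) (2,0) (6,6) (6,6)
{yhsW, yhpW} → row (2,-4) (2,0) (6,-1) (6,-1)
{yhsU, yhpU} → row (6,5) (2,0) (6,-1) (6,-1)
{yksW, ykpW} → row (2,-4) (2,0) (-4,6) (-4,6)
{yksU, ykpU} → row (6,5) (2,0) (-4,6) (-4,6)
{wgsW, wgsU} → row (-2,4) (-2,4) (0,1) (0,1)
{wgpW, wgpU} → row (-2,4) (-2,4) (6,6) (6,6)
{whsW, whsU, whpW, whpU} → row (-2,4) (-2,4) (6,-1) (6,-1)
{wksW, wksU, wkpW, wkpU} → row (-2,4) (-2,4) (-4,6) (-4,6)
That's 12 distinct rows out of 24 strategies.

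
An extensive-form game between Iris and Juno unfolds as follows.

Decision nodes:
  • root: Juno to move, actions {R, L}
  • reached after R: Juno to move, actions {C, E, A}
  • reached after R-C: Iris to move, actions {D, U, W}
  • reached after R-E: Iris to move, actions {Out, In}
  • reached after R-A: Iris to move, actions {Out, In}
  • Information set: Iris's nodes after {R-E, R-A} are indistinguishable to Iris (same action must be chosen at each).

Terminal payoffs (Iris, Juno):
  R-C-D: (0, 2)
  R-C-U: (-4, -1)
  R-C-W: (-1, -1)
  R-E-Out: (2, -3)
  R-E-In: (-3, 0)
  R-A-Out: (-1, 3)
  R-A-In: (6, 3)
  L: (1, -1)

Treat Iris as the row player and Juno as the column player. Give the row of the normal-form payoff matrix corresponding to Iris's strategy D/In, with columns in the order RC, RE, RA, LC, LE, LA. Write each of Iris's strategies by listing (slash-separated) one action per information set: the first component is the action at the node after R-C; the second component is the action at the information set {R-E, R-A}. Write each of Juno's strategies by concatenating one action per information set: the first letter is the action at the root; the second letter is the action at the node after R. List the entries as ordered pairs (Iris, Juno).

vs RC: Juno plays R → Juno plays C at [R] → Iris plays D at [R-C] → (0, 2)
vs RE: Juno plays R → Juno plays E at [R] → Iris plays In at [R-E] → (-3, 0)
vs RA: Juno plays R → Juno plays A at [R] → Iris plays In at [R-A] → (6, 3)
vs LC: Juno plays L → (1, -1)
vs LE: Juno plays L → (1, -1)
vs LA: Juno plays L → (1, -1)

(0,2) (-3,0) (6,3) (1,-1) (1,-1) (1,-1)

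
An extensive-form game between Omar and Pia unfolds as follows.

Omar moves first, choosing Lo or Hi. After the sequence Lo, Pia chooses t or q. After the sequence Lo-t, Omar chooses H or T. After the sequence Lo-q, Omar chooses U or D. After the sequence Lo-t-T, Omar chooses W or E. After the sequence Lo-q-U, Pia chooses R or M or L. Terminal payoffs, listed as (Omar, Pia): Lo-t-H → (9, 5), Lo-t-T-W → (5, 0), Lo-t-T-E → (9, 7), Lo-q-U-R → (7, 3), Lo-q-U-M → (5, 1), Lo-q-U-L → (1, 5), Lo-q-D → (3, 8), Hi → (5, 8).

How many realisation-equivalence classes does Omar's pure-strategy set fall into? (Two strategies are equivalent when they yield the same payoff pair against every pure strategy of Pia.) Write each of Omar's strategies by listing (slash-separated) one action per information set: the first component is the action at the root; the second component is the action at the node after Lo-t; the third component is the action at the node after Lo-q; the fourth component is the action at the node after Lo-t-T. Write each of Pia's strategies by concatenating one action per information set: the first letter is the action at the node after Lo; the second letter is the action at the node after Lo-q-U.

Omar has 16 pure strategies: Lo/H/U/W, Lo/H/U/E, Lo/H/D/W, Lo/H/D/E, Lo/T/U/W, Lo/T/U/E, Lo/T/D/W, Lo/T/D/E, Hi/H/U/W, Hi/H/U/E, Hi/H/D/W, Hi/H/D/E, Hi/T/U/W, Hi/T/U/E, Hi/T/D/W, Hi/T/D/E. Columns: tR, tM, tL, qR, qM, qL.
{Lo/H/U/W, Lo/H/U/E} → row (9,5) (9,5) (9,5) (7,3) (5,1) (1,5)
{Lo/H/D/W, Lo/H/D/E} → row (9,5) (9,5) (9,5) (3,8) (3,8) (3,8)
{Lo/T/U/W} → row (5,0) (5,0) (5,0) (7,3) (5,1) (1,5)
{Lo/T/U/E} → row (9,7) (9,7) (9,7) (7,3) (5,1) (1,5)
{Lo/T/D/W} → row (5,0) (5,0) (5,0) (3,8) (3,8) (3,8)
{Lo/T/D/E} → row (9,7) (9,7) (9,7) (3,8) (3,8) (3,8)
{Hi/H/U/W, Hi/H/U/E, Hi/H/D/W, Hi/H/D/E, Hi/T/U/W, Hi/T/U/E, Hi/T/D/W, Hi/T/D/E} → row (5,8) (5,8) (5,8) (5,8) (5,8) (5,8)
That's 7 distinct rows out of 16 strategies.

7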